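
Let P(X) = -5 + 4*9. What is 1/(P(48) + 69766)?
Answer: 1/69797 ≈ 1.4327e-5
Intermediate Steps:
P(X) = 31 (P(X) = -5 + 36 = 31)
1/(P(48) + 69766) = 1/(31 + 69766) = 1/69797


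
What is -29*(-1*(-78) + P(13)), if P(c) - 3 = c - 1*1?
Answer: -2697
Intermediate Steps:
P(c) = 2 + c (P(c) = 3 + (c - 1*1) = 3 + (c - 1) = 3 + (-1 + c) = 2 + c)
-29*(-1*(-78) + P(13)) = -29*(-1*(-78) + (2 + 13)) = -29*(78 + 15) = -29*93 = -2697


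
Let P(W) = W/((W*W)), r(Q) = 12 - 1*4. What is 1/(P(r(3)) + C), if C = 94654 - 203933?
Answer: -8/874231 ≈ -9.1509e-6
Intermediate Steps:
C = -109279
r(Q) = 8 (r(Q) = 12 - 4 = 8)
P(W) = 1/W (P(W) = W/(W**2) = W/W**2 = 1/W)
1/(P(r(3)) + C) = 1/(1/8 - 109279) = 1/(-874231/8) = -8/874231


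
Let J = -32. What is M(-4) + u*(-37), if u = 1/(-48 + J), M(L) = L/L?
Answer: 117/80 ≈ 1.4625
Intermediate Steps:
M(L) = 1
u = -1/80 (u = 1/(-48 - 32) = 1/(-80) = -1/80 ≈ -0.012500)
M(-4) + u*(-37) = 1 - 1/80*(-37) = 1 + 37/80 = 117/80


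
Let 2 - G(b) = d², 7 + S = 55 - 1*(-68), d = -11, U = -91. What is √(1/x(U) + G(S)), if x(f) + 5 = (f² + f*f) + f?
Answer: 3*I*√3584928122/16466 ≈ 10.909*I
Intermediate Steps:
x(f) = -5 + f + 2*f² (x(f) = -5 + ((f² + f*f) + f) = -5 + ((f² + f²) + f) = -5 + (2*f² + f) = -5 + (f + 2*f²) = -5 + f + 2*f²)
S = 116 (S = -7 + (55 - 1*(-68)) = -7 + (55 + 68) = -7 + 123 = 116)
G(b) = -119 (G(b) = 2 - 1*(-11)² = 2 - 1*121 = 2 - 121 = -119)
√(1/x(U) + G(S)) = √(1/(-5 - 91 + 2*(-91)²) - 119) = √(1/(-5 - 91 + 2*8281) - 119) = √(1/(-5 - 91 + 16562) - 119) = √(1/16466 - 119) = √(-1959453/16466) = 3*I*√3584928122/16466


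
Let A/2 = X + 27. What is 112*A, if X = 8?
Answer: 7840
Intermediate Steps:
A = 70 (A = 2*(8 + 27) = 2*35 = 70)
112*A = 112*70 = 7840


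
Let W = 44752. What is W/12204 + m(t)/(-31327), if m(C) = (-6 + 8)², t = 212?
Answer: 350474272/95578677 ≈ 3.6669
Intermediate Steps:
m(C) = 4 (m(C) = 2² = 4)
W/12204 + m(t)/(-31327) = 44752/12204 + 4/(-31327) = 44752*(1/12204) + 4*(-1/31327) = 11188/3051 - 4/31327 = 350474272/95578677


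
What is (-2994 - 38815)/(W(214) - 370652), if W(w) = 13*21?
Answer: 41809/370379 ≈ 0.11288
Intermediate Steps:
W(w) = 273
(-2994 - 38815)/(W(214) - 370652) = (-2994 - 38815)/(273 - 370652) = -41809/(-370379) = -41809*(-1/370379) = 41809/370379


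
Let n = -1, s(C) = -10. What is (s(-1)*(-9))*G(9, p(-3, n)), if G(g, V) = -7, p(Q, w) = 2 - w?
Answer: -630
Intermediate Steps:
(s(-1)*(-9))*G(9, p(-3, n)) = -10*(-9)*(-7) = 90*(-7) = -630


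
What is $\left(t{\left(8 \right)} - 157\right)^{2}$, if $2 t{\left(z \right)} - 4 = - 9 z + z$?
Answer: $34969$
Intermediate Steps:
$t{\left(z \right)} = 2 - 4 z$ ($t{\left(z \right)} = 2 + \frac{- 9 z + z}{2} = 2 + \frac{\left(-8\right) z}{2} = 2 - 4 z$)
$\left(t{\left(8 \right)} - 157\right)^{2} = \left(\left(2 - 32\right) - 157\right)^{2} = \left(-30 - 157\right)^{2} = \left(-187\right)^{2} = 34969$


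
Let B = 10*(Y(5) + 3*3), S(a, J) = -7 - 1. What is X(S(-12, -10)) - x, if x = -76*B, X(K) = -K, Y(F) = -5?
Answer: 3048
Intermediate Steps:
S(a, J) = -8
B = 40 (B = 10*(-5 + 3*3) = 10*(-5 + 9) = 10*4 = 40)
x = -3040 (x = -76*40 = -3040)
X(S(-12, -10)) - x = -1*(-8) - 1*(-3040) = 8 + 3040 = 3048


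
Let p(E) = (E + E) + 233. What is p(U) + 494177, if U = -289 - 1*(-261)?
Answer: 494354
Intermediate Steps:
U = -28 (U = -289 + 261 = -28)
p(E) = 233 + 2*E (p(E) = 2*E + 233 = 233 + 2*E)
p(U) + 494177 = (233 + 2*(-28)) + 494177 = (233 - 56) + 494177 = 177 + 494177 = 494354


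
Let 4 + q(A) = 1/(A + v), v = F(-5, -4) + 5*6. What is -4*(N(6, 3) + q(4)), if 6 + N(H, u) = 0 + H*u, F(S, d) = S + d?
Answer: -804/25 ≈ -32.160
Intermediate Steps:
v = 21 (v = (-5 - 4) + 5*6 = -9 + 30 = 21)
N(H, u) = -6 + H*u (N(H, u) = -6 + (0 + H*u) = -6 + H*u)
q(A) = -4 + 1/(21 + A) (q(A) = -4 + 1/(A + 21) = -4 + 1/(21 + A))
-4*(N(6, 3) + q(4)) = -4*((-6 + 6*3) + (-83 - 4*4)/(21 + 4)) = -4*((-6 + 18) + (-83 - 16)/25) = -4*(12 + (1/25)*(-99)) = -4*(12 - 99/25) = -4*201/25 = -804/25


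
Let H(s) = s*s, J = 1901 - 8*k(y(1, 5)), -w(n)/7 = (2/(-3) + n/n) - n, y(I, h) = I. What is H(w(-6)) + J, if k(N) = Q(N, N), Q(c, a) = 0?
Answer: 34798/9 ≈ 3866.4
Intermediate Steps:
k(N) = 0
w(n) = -7/3 + 7*n (w(n) = -7*((2/(-3) + n/n) - n) = -7*((2*(-⅓) + 1) - n) = -7*((-⅔ + 1) - n) = -7*(⅓ - n) = -7/3 + 7*n)
J = 1901 (J = 1901 - 8*0 = 1901 - 1*0 = 1901 + 0 = 1901)
H(s) = s²
H(w(-6)) + J = (-7/3 + 7*(-6))² + 1901 = (-7/3 - 42)² + 1901 = (-133/3)² + 1901 = 17689/9 + 1901 = 34798/9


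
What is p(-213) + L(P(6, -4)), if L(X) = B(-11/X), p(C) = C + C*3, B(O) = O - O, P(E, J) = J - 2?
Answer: -852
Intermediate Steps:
P(E, J) = -2 + J
B(O) = 0
p(C) = 4*C (p(C) = C + 3*C = 4*C)
L(X) = 0
p(-213) + L(P(6, -4)) = 4*(-213) + 0 = -852 + 0 = -852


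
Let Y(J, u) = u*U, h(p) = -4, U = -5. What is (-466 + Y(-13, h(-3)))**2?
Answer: 198916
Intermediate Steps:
Y(J, u) = -5*u (Y(J, u) = u*(-5) = -5*u)
(-466 + Y(-13, h(-3)))**2 = (-466 - 5*(-4))**2 = (-466 + 20)**2 = (-446)**2 = 198916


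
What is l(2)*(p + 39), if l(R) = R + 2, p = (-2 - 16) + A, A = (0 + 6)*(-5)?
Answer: -36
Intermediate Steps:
A = -30 (A = 6*(-5) = -30)
p = -48 (p = (-2 - 16) - 30 = -18 - 30 = -48)
l(R) = 2 + R
l(2)*(p + 39) = (2 + 2)*(-48 + 39) = 4*(-9) = -36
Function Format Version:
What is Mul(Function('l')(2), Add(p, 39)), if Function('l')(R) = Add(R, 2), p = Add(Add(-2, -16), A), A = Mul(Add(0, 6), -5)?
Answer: -36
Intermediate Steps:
A = -30 (A = Mul(6, -5) = -30)
p = -48 (p = Add(Add(-2, -16), -30) = Add(-18, -30) = -48)
Function('l')(R) = Add(2, R)
Mul(Function('l')(2), Add(p, 39)) = Mul(Add(2, 2), Add(-48, 39)) = Mul(4, -9) = -36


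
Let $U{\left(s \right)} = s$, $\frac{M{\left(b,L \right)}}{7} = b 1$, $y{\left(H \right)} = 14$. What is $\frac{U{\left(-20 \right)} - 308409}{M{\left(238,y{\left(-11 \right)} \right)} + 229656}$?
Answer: $- \frac{308429}{231322} \approx -1.3333$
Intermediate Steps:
$M{\left(b,L \right)} = 7 b$ ($M{\left(b,L \right)} = 7 b 1 = 7 b$)
$\frac{U{\left(-20 \right)} - 308409}{M{\left(238,y{\left(-11 \right)} \right)} + 229656} = \frac{-20 - 308409}{7 \cdot 238 + 229656} = - \frac{308429}{1666 + 229656} = - \frac{308429}{231322}$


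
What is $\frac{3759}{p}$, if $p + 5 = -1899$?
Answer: $- \frac{537}{272} \approx -1.9743$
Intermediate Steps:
$p = -1904$ ($p = -5 - 1899 = -1904$)
$\frac{3759}{p} = \frac{3759}{-1904} = 3759 \left(- \frac{1}{1904}\right) = - \frac{537}{272}$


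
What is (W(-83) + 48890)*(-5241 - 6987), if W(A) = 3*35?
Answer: -599110860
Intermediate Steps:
W(A) = 105
(W(-83) + 48890)*(-5241 - 6987) = (105 + 48890)*(-5241 - 6987) = 48995*(-12228) = -599110860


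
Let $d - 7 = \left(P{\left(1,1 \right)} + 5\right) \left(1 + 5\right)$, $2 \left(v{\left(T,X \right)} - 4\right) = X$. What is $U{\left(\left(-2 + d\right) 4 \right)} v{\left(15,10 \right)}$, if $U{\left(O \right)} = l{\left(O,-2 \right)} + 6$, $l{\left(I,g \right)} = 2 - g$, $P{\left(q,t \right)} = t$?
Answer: $90$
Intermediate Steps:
$v{\left(T,X \right)} = 4 + \frac{X}{2}$
$d = 43$ ($d = 7 + \left(1 + 5\right) \left(1 + 5\right) = 7 + 6 \cdot 6 = 7 + 36 = 43$)
$U{\left(O \right)} = 10$ ($U{\left(O \right)} = \left(2 - -2\right) + 6 = \left(2 + 2\right) + 6 = 4 + 6 = 10$)
$U{\left(\left(-2 + d\right) 4 \right)} v{\left(15,10 \right)} = 10 \left(4 + \frac{1}{2} \cdot 10\right) = 10 \left(4 + 5\right) = 10 \cdot 9 = 90$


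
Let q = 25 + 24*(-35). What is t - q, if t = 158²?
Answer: 25779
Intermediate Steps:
t = 24964
q = -815 (q = 25 - 840 = -815)
t - q = 24964 - 1*(-815) = 24964 + 815 = 25779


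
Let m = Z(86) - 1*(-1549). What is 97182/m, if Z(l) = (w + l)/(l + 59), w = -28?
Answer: 485910/7747 ≈ 62.722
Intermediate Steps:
Z(l) = (-28 + l)/(59 + l) (Z(l) = (-28 + l)/(l + 59) = (-28 + l)/(59 + l))
m = 7747/5 (m = (-28 + 86)/(59 + 86) - 1*(-1549) = 58/145 + 1549 = (1/145)*58 + 1549 = 2/5 + 1549 = 7747/5 ≈ 1549.4)
97182/m = 97182/(7747/5) = 97182*(5/7747) = 485910/7747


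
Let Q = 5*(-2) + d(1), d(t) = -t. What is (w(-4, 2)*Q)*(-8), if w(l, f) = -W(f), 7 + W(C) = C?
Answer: 440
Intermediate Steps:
W(C) = -7 + C
w(l, f) = 7 - f (w(l, f) = -(-7 + f) = 7 - f)
Q = -11 (Q = 5*(-2) - 1*1 = -10 - 1 = -11)
(w(-4, 2)*Q)*(-8) = ((7 - 1*2)*(-11))*(-8) = ((7 - 2)*(-11))*(-8) = (5*(-11))*(-8) = -55*(-8) = 440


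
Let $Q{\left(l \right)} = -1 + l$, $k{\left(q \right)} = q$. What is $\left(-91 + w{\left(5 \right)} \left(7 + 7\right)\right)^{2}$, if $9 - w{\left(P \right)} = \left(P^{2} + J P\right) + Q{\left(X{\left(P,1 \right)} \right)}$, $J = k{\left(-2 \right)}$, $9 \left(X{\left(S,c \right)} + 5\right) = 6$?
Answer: $\frac{90601}{9} \approx 10067.0$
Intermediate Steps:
$X{\left(S,c \right)} = - \frac{13}{3}$ ($X{\left(S,c \right)} = -5 + \frac{1}{9} \cdot 6 = -5 + \frac{2}{3} = - \frac{13}{3}$)
$J = -2$
$w{\left(P \right)} = \frac{43}{3} - P^{2} + 2 P$ ($w{\left(P \right)} = 9 - \left(\left(P^{2} - 2 P\right) - \frac{16}{3}\right) = 9 - \left(- \frac{16}{3} + P^{2} - 2 P\right) = 9 + \left(\frac{16}{3} - P^{2} + 2 P\right) = \frac{43}{3} - P^{2} + 2 P$)
$\left(-91 + w{\left(5 \right)} \left(7 + 7\right)\right)^{2} = \left(-91 + \left(\frac{43}{3} - 5^{2} + 2 \cdot 5\right) \left(7 + 7\right)\right)^{2} = \left(-91 + \left(\frac{43}{3} - 25 + 10\right) 14\right)^{2} = \left(-91 - \frac{28}{3}\right)^{2} = \left(- \frac{301}{3}\right)^{2} = \frac{90601}{9}$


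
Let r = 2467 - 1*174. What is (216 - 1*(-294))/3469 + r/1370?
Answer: 8653117/4752530 ≈ 1.8207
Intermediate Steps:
r = 2293 (r = 2467 - 174 = 2293)
(216 - 1*(-294))/3469 + r/1370 = (216 - 1*(-294))/3469 + 2293/1370 = (216 + 294)*(1/3469) + 2293*(1/1370) = 510*(1/3469) + 2293/1370 = 510/3469 + 2293/1370 = 8653117/4752530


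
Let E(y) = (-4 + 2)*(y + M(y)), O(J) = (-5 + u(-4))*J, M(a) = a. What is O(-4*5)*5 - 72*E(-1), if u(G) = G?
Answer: 612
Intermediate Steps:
O(J) = -9*J (O(J) = (-5 - 4)*J = -9*J)
E(y) = -4*y (E(y) = (-4 + 2)*(y + y) = -4*y)
O(-4*5)*5 - 72*E(-1) = -(-36)*5*5 - (-288)*(-1) = -9*(-20)*5 - 72*4 = 180*5 - 288 = 900 - 288 = 612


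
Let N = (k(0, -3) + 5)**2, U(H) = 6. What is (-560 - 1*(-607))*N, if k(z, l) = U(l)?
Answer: 5687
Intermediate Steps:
k(z, l) = 6
N = 121 (N = (6 + 5)**2 = 11**2 = 121)
(-560 - 1*(-607))*N = (-560 - 1*(-607))*121 = (-560 + 607)*121 = 47*121 = 5687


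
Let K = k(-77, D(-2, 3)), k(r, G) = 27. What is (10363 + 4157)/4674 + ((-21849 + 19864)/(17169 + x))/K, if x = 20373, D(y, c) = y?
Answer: 2451447965/789620886 ≈ 3.1046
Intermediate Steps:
K = 27
(10363 + 4157)/4674 + ((-21849 + 19864)/(17169 + x))/K = (10363 + 4157)/4674 + ((-21849 + 19864)/(17169 + 20373))/27 = 14520*(1/4674) - 1985/37542*(1/27) = 2420/779 - 1985*1/37542*(1/27) = 2420/779 - 1985/37542*1/27 = 2420/779 - 1985/1013634 = 2451447965/789620886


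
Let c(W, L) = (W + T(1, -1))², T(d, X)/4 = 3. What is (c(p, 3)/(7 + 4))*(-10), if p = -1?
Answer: -110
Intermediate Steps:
T(d, X) = 12 (T(d, X) = 4*3 = 12)
c(W, L) = (12 + W)² (c(W, L) = (W + 12)² = (12 + W)²)
(c(p, 3)/(7 + 4))*(-10) = ((12 - 1)²/(7 + 4))*(-10) = (11²/11)*(-10) = ((1/11)*121)*(-10) = 11*(-10) = -110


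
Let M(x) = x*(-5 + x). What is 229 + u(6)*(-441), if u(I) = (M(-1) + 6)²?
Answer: -63275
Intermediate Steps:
u(I) = 144 (u(I) = (-(-5 - 1) + 6)² = (-1*(-6) + 6)² = (6 + 6)² = 12² = 144)
229 + u(6)*(-441) = 229 + 144*(-441) = 229 - 63504 = -63275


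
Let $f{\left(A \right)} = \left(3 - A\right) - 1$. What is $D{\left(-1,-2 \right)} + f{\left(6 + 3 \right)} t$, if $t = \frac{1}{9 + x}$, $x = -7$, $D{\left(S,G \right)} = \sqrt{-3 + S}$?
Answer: $- \frac{7}{2} + 2 i \approx -3.5 + 2.0 i$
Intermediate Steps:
$f{\left(A \right)} = 2 - A$
$t = \frac{1}{2}$ ($t = \frac{1}{9 - 7} = \frac{1}{2} \approx 0.5$)
$D{\left(-1,-2 \right)} + f{\left(6 + 3 \right)} t = \sqrt{-3 - 1} + \left(2 - \left(6 + 3\right)\right) \frac{1}{2} = \sqrt{-4} + \left(2 - 9\right) \frac{1}{2} = 2 i + \left(2 - 9\right) \frac{1}{2} = 2 i - \frac{7}{2} = - \frac{7}{2} + 2 i$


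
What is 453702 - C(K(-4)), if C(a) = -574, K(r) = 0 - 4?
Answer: 454276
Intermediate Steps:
K(r) = -4
453702 - C(K(-4)) = 453702 - 1*(-574) = 453702 + 574 = 454276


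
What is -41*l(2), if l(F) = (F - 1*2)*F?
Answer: 0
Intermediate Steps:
l(F) = F*(-2 + F) (l(F) = (F - 2)*F = (-2 + F)*F = F*(-2 + F))
-41*l(2) = -82*(-2 + 2) = -82*0 = -41*0 = 0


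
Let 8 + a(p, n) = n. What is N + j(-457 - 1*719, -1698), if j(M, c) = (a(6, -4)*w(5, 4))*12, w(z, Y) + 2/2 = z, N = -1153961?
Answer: -1154537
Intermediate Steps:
a(p, n) = -8 + n
w(z, Y) = -1 + z
j(M, c) = -576 (j(M, c) = ((-8 - 4)*(-1 + 5))*12 = -12*4*12 = -48*12 = -576)
N + j(-457 - 1*719, -1698) = -1153961 - 576 = -1154537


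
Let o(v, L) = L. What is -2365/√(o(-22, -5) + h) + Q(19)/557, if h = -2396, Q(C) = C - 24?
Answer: -5/557 + 2365*I/49 ≈ -0.0089767 + 48.265*I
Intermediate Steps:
Q(C) = -24 + C
-2365/√(o(-22, -5) + h) + Q(19)/557 = -2365/√(-5 - 2396) + (-24 + 19)/557 = -2365*(-I/49) - 5*1/557 = -2365*(-I/49) - 5/557 = -(-2365)*I/49 - 5/557 = 2365*I/49 - 5/557 = -5/557 + 2365*I/49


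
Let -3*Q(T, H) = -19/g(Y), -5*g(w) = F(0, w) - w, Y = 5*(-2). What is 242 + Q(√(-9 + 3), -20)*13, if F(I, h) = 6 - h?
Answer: 1357/6 ≈ 226.17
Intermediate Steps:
Y = -10
g(w) = -6/5 + 2*w/5 (g(w) = -((6 - w) - w)/5 = -(6 - 2*w)/5 = -6/5 + 2*w/5)
Q(T, H) = -95/78 (Q(T, H) = -(-19)/(3*(-6/5 + (⅖)*(-10))) = -(-19)/(3*(-6/5 - 4)) = -(-19)/(3*(-26/5)) = -(-19)*(-5)/(3*26) = -⅓*95/26 = -95/78)
242 + Q(√(-9 + 3), -20)*13 = 242 - 95/78*13 = 242 - 95/6 = 1357/6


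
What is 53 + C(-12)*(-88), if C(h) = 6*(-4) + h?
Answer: 3221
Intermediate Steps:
C(h) = -24 + h
53 + C(-12)*(-88) = 53 + (-24 - 12)*(-88) = 53 - 36*(-88) = 53 + 3168 = 3221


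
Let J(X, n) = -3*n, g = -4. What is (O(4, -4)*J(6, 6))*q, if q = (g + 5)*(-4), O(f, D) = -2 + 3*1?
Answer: 72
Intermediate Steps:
O(f, D) = 1 (O(f, D) = -2 + 3 = 1)
q = -4 (q = (-4 + 5)*(-4) = 1*(-4) = -4)
(O(4, -4)*J(6, 6))*q = (1*(-3*6))*(-4) = (1*(-18))*(-4) = -18*(-4) = 72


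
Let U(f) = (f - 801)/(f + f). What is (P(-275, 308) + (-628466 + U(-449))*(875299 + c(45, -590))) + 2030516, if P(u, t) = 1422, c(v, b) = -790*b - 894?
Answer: -378263604927383/449 ≈ -8.4246e+11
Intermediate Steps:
U(f) = (-801 + f)/(2*f) (U(f) = (-801 + f)/((2*f)) = (-801 + f)*(1/(2*f)) = (-801 + f)/(2*f))
c(v, b) = -894 - 790*b
(P(-275, 308) + (-628466 + U(-449))*(875299 + c(45, -590))) + 2030516 = (1422 + (-628466 + (½)*(-801 - 449)/(-449))*(875299 + (-894 - 790*(-590)))) + 2030516 = (1422 + (-628466 + (½)*(-1/449)*(-1250))*(875299 + (-894 + 466100))) + 2030516 = (1422 + (-628466 + 625/449)*(875299 + 465206)) + 2030516 = (1422 - 282180609/449*1340505) + 2030516 = (1422 - 378264517267545/449) + 2030516 = -378264516629067/449 + 2030516 = -378263604927383/449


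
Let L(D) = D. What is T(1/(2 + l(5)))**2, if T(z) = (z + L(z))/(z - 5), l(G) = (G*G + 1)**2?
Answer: 4/11485321 ≈ 3.4827e-7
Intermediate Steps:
l(G) = (1 + G**2)**2 (l(G) = (G**2 + 1)**2 = (1 + G**2)**2)
T(z) = 2*z/(-5 + z) (T(z) = (z + z)/(z - 5) = (2*z)/(-5 + z) = 2*z/(-5 + z))
T(1/(2 + l(5)))**2 = (2/((2 + (1 + 5**2)**2)*(-5 + 1/(2 + (1 + 5**2)**2))))**2 = (2/((2 + (1 + 25)**2)*(-5 + 1/(2 + (1 + 25)**2))))**2 = (2/((2 + 26**2)*(-5 + 1/(2 + 26**2))))**2 = (2/((2 + 676)*(-5 + 1/(2 + 676))))**2 = (2/(678*(-5 + 1/678)))**2 = (2*(1/678)/(-5 + 1/678))**2 = (2*(1/678)/(-3389/678))**2 = (2*(1/678)*(-678/3389))**2 = (-2/3389)**2 = 4/11485321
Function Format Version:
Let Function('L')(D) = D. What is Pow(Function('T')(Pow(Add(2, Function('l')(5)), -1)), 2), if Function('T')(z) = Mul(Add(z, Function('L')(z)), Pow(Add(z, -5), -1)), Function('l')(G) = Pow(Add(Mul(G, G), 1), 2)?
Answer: Rational(4, 11485321) ≈ 3.4827e-7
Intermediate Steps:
Function('l')(G) = Pow(Add(1, Pow(G, 2)), 2) (Function('l')(G) = Pow(Add(Pow(G, 2), 1), 2) = Pow(Add(1, Pow(G, 2)), 2))
Function('T')(z) = Mul(2, z, Pow(Add(-5, z), -1)) (Function('T')(z) = Mul(Add(z, z), Pow(Add(z, -5), -1)) = Mul(Mul(2, z), Pow(Add(-5, z), -1)) = Mul(2, z, Pow(Add(-5, z), -1)))
Pow(Function('T')(Pow(Add(2, Function('l')(5)), -1)), 2) = Pow(Mul(2, Pow(Add(2, Pow(Add(1, Pow(5, 2)), 2)), -1), Pow(Add(-5, Pow(Add(2, Pow(Add(1, Pow(5, 2)), 2)), -1)), -1)), 2) = Pow(Mul(2, Pow(Add(2, Pow(Add(1, 25), 2)), -1), Pow(Add(-5, Pow(Add(2, Pow(Add(1, 25), 2)), -1)), -1)), 2) = Pow(Mul(2, Pow(Add(2, Pow(26, 2)), -1), Pow(Add(-5, Pow(Add(2, Pow(26, 2)), -1)), -1)), 2) = Pow(Mul(2, Pow(Add(2, 676), -1), Pow(Add(-5, Pow(Add(2, 676), -1)), -1)), 2) = Pow(Mul(2, Pow(678, -1), Pow(Add(-5, Pow(678, -1)), -1)), 2) = Pow(Mul(2, Rational(1, 678), Pow(Add(-5, Rational(1, 678)), -1)), 2) = Pow(Mul(2, Rational(1, 678), Pow(Rational(-3389, 678), -1)), 2) = Pow(Mul(2, Rational(1, 678), Rational(-678, 3389)), 2) = Pow(Rational(-2, 3389), 2) = Rational(4, 11485321)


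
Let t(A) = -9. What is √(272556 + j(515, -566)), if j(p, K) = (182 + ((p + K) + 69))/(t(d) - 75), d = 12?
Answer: √120196146/21 ≈ 522.07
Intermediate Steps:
j(p, K) = -251/84 - K/84 - p/84 (j(p, K) = (182 + ((p + K) + 69))/(-9 - 75) = (182 + ((K + p) + 69))/(-84) = (182 + (69 + K + p))*(-1/84) = (251 + K + p)*(-1/84) = -251/84 - K/84 - p/84)
√(272556 + j(515, -566)) = √(272556 + (-251/84 - 1/84*(-566) - 1/84*515)) = √(272556 + (-251/84 + 283/42 - 515/84)) = √(272556 - 50/21) = √(5723626/21) = √120196146/21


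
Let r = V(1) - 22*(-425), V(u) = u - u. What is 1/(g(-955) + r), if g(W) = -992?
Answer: 1/8358 ≈ 0.00011965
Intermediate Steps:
V(u) = 0
r = 9350 (r = 0 - 22*(-425) = 0 + 9350 = 9350)
1/(g(-955) + r) = 1/(-992 + 9350) = 1/8358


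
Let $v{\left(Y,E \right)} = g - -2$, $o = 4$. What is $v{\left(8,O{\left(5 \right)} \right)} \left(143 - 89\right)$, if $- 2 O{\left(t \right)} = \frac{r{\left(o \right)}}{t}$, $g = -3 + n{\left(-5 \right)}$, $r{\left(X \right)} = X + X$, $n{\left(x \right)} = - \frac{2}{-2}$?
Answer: $0$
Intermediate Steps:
$n{\left(x \right)} = 1$ ($n{\left(x \right)} = \left(-2\right) \left(- \frac{1}{2}\right) = 1$)
$r{\left(X \right)} = 2 X$
$g = -2$ ($g = -3 + 1 = -2$)
$O{\left(t \right)} = - \frac{4}{t}$ ($O{\left(t \right)} = - \frac{2 \cdot 4 \frac{1}{t}}{2} = - \frac{8 \frac{1}{t}}{2} = - \frac{4}{t}$)
$v{\left(Y,E \right)} = 0$ ($v{\left(Y,E \right)} = -2 - -2 = -2 + 2 = 0$)
$v{\left(8,O{\left(5 \right)} \right)} \left(143 - 89\right) = 0 \left(143 - 89\right) = 0 \cdot 54 = 0$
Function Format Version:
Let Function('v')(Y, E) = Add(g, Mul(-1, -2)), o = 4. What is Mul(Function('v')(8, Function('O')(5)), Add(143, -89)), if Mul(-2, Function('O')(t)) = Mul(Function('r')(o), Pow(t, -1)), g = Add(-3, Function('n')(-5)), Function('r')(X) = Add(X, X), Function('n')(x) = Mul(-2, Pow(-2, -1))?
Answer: 0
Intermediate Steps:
Function('n')(x) = 1 (Function('n')(x) = Mul(-2, Rational(-1, 2)) = 1)
Function('r')(X) = Mul(2, X)
g = -2 (g = Add(-3, 1) = -2)
Function('O')(t) = Mul(-4, Pow(t, -1)) (Function('O')(t) = Mul(Rational(-1, 2), Mul(Mul(2, 4), Pow(t, -1))) = Mul(Rational(-1, 2), Mul(8, Pow(t, -1))) = Mul(-4, Pow(t, -1)))
Function('v')(Y, E) = 0 (Function('v')(Y, E) = Add(-2, Mul(-1, -2)) = Add(-2, 2) = 0)
Mul(Function('v')(8, Function('O')(5)), Add(143, -89)) = Mul(0, Add(143, -89)) = Mul(0, 54) = 0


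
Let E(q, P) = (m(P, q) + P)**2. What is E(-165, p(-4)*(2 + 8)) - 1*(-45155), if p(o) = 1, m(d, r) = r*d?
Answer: 2734755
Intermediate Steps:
m(d, r) = d*r
E(q, P) = (P + P*q)**2 (E(q, P) = (P*q + P)**2 = (P + P*q)**2)
E(-165, p(-4)*(2 + 8)) - 1*(-45155) = (1*(2 + 8))**2*(1 - 165)**2 - 1*(-45155) = (1*10)**2*(-164)**2 + 45155 = 10**2*26896 + 45155 = 100*26896 + 45155 = 2689600 + 45155 = 2734755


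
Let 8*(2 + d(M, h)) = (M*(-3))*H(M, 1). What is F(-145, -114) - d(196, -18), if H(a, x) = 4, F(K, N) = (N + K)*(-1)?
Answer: 555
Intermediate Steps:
F(K, N) = -K - N (F(K, N) = (K + N)*(-1) = -K - N)
d(M, h) = -2 - 3*M/2 (d(M, h) = -2 + ((M*(-3))*4)/8 = -2 + (-3*M*4)/8 = -2 + (-12*M)/8 = -2 - 3*M/2)
F(-145, -114) - d(196, -18) = (-1*(-145) - 1*(-114)) - (-2 - 3/2*196) = (145 + 114) - (-2 - 294) = 259 - 1*(-296) = 259 + 296 = 555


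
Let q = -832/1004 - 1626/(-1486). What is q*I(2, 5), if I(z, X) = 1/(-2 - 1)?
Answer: -49519/559479 ≈ -0.088509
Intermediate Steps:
I(z, X) = -⅓ (I(z, X) = 1/(-3) = -⅓)
q = 49519/186493 (q = -832*1/1004 - 1626*(-1/1486) = -208/251 + 813/743 = 49519/186493 ≈ 0.26553)
q*I(2, 5) = (49519/186493)*(-⅓) = -49519/559479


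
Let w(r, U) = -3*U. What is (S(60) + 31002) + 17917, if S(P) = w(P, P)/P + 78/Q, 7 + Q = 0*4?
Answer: 342334/7 ≈ 48905.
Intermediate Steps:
Q = -7 (Q = -7 + 0*4 = -7 + 0 = -7)
S(P) = -99/7 (S(P) = (-3*P)/P + 78/(-7) = -3 + 78*(-⅐) = -3 - 78/7 = -99/7)
(S(60) + 31002) + 17917 = (-99/7 + 31002) + 17917 = 216915/7 + 17917 = 342334/7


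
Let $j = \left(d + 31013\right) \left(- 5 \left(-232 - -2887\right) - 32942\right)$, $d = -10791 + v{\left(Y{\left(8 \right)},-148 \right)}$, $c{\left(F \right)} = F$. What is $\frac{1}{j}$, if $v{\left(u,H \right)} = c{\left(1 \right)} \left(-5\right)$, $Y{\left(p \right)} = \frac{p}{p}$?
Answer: $- \frac{1}{934369089} \approx -1.0702 \cdot 10^{-9}$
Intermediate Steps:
$Y{\left(p \right)} = 1$
$v{\left(u,H \right)} = -5$ ($v{\left(u,H \right)} = 1 \left(-5\right) = -5$)
$d = -10796$ ($d = -10791 - 5 = -10796$)
$j = -934369089$ ($j = \left(-10796 + 31013\right) \left(- 5 \left(-232 - -2887\right) - 32942\right) = 20217 \left(- 5 \left(-232 + 2887\right) - 32942\right) = 20217 \left(\left(-5\right) 2655 - 32942\right) = 20217 \left(-13275 - 32942\right) = 20217 \left(-46217\right) = -934369089$)
$\frac{1}{j} = \frac{1}{-934369089} = - \frac{1}{934369089}$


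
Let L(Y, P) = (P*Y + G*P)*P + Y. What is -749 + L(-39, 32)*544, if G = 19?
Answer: -11163085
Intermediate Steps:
L(Y, P) = Y + P*(19*P + P*Y) (L(Y, P) = (P*Y + 19*P)*P + Y = (19*P + P*Y)*P + Y = P*(19*P + P*Y) + Y = Y + P*(19*P + P*Y))
-749 + L(-39, 32)*544 = -749 + (-39 + 19*32² - 39*32²)*544 = -749 + (-39 + 19*1024 - 39*1024)*544 = -749 + (-39 + 19456 - 39936)*544 = -749 - 20519*544 = -749 - 11162336 = -11163085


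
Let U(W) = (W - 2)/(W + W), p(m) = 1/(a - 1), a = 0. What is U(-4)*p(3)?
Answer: -¾ ≈ -0.75000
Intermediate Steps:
p(m) = -1 (p(m) = 1/(0 - 1) = 1/(-1) = -1)
U(W) = (-2 + W)/(2*W) (U(W) = (-2 + W)/((2*W)) = (-2 + W)*(1/(2*W)) = (-2 + W)/(2*W))
U(-4)*p(3) = ((½)*(-2 - 4)/(-4))*(-1) = ((½)*(-¼)*(-6))*(-1) = (¾)*(-1) = -¾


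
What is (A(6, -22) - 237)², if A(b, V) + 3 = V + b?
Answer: 65536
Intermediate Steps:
A(b, V) = -3 + V + b (A(b, V) = -3 + (V + b) = -3 + V + b)
(A(6, -22) - 237)² = ((-3 - 22 + 6) - 237)² = (-19 - 237)² = (-256)² = 65536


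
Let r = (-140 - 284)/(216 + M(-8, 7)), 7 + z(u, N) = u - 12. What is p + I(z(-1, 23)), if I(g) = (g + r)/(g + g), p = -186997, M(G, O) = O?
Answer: -417002089/2230 ≈ -1.8700e+5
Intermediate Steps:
z(u, N) = -19 + u (z(u, N) = -7 + (u - 12) = -7 + (-12 + u) = -19 + u)
r = -424/223 (r = (-140 - 284)/(216 + 7) = -424/223 ≈ -1.9013)
I(g) = (-424/223 + g)/(2*g) (I(g) = (g - 424/223)/(g + g) = (-424/223 + g)/((2*g)) = (-424/223 + g)*(1/(2*g)) = (-424/223 + g)/(2*g))
p + I(z(-1, 23)) = -186997 + (-424 + 223*(-19 - 1))/(446*(-19 - 1)) = -186997 + (1/446)*(-424 + 223*(-20))/(-20) = -186997 + (1/446)*(-1/20)*(-424 - 4460) = -186997 + (1/446)*(-1/20)*(-4884) = -186997 + 1221/2230 = -417002089/2230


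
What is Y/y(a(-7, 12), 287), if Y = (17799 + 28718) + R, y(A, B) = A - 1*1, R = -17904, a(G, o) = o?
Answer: 28613/11 ≈ 2601.2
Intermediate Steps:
y(A, B) = -1 + A (y(A, B) = A - 1 = -1 + A)
Y = 28613 (Y = (17799 + 28718) - 17904 = 46517 - 17904 = 28613)
Y/y(a(-7, 12), 287) = 28613/(-1 + 12) = 28613/11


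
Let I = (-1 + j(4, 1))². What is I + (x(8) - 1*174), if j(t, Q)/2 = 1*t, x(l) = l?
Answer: -117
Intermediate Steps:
j(t, Q) = 2*t (j(t, Q) = 2*(1*t) = 2*t)
I = 49 (I = (-1 + 2*4)² = (-1 + 8)² = 7² = 49)
I + (x(8) - 1*174) = 49 + (8 - 1*174) = 49 + (8 - 174) = 49 - 166 = -117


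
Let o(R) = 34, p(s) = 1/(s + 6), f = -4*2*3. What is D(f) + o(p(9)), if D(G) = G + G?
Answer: -14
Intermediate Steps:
f = -24 (f = -8*3 = -24)
p(s) = 1/(6 + s)
D(G) = 2*G
D(f) + o(p(9)) = 2*(-24) + 34 = -48 + 34 = -14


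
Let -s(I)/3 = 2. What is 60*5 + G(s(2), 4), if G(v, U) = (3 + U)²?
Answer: 349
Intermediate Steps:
s(I) = -6 (s(I) = -3*2 = -6)
60*5 + G(s(2), 4) = 60*5 + (3 + 4)² = 300 + 7² = 300 + 49 = 349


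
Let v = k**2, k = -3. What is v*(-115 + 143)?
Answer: 252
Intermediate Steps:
v = 9 (v = (-3)**2 = 9)
v*(-115 + 143) = 9*(-115 + 143) = 9*28 = 252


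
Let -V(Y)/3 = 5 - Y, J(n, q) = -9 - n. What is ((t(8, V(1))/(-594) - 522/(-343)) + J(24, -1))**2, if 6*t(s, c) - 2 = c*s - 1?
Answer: 1478242783013929/1494388892304 ≈ 989.20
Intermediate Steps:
V(Y) = -15 + 3*Y (V(Y) = -3*(5 - Y) = -15 + 3*Y)
t(s, c) = 1/6 + c*s/6 (t(s, c) = 1/3 + (c*s - 1)/6 = 1/3 + (-1 + c*s)/6 = 1/3 + (-1/6 + c*s/6) = 1/6 + c*s/6)
((t(8, V(1))/(-594) - 522/(-343)) + J(24, -1))**2 = (((1/6 + (1/6)*(-15 + 3*1)*8)/(-594) - 522/(-343)) + (-9 - 1*24))**2 = (((1/6 + (1/6)*(-15 + 3)*8)*(-1/594) - 522*(-1/343)) + (-9 - 24))**2 = (((1/6 + (1/6)*(-12)*8)*(-1/594) + 522/343) - 33)**2 = (((1/6 - 16)*(-1/594) + 522/343) - 33)**2 = ((-95/6*(-1/594) + 522/343) - 33)**2 = ((95/3564 + 522/343) - 33)**2 = (1892993/1222452 - 33)**2 = (-38447923/1222452)**2 = 1478242783013929/1494388892304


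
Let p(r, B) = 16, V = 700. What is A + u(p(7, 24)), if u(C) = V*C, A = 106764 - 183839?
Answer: -65875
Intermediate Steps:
A = -77075
u(C) = 700*C
A + u(p(7, 24)) = -77075 + 700*16 = -77075 + 11200 = -65875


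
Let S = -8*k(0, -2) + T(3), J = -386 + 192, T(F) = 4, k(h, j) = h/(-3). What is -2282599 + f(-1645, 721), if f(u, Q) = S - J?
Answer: -2282401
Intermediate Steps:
k(h, j) = -h/3 (k(h, j) = h*(-⅓) = -h/3)
J = -194
S = 4 (S = -(-8)*0/3 + 4 = -8*0 + 4 = 0 + 4 = 4)
f(u, Q) = 198 (f(u, Q) = 4 - 1*(-194) = 4 + 194 = 198)
-2282599 + f(-1645, 721) = -2282599 + 198 = -2282401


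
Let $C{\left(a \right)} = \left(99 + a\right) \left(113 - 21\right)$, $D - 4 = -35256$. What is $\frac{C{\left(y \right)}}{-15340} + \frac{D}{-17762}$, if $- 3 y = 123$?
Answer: $\frac{55748456}{34058635} \approx 1.6368$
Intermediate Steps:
$y = -41$ ($y = \left(- \frac{1}{3}\right) 123 = -41$)
$D = -35252$ ($D = 4 - 35256 = -35252$)
$C{\left(a \right)} = 9108 + 92 a$ ($C{\left(a \right)} = \left(99 + a\right) 92 = 9108 + 92 a$)
$\frac{C{\left(y \right)}}{-15340} + \frac{D}{-17762} = \frac{9108 + 92 \left(-41\right)}{-15340} - \frac{35252}{-17762} = \left(9108 - 3772\right) \left(- \frac{1}{15340}\right) - - \frac{17626}{8881} = 5336 \left(- \frac{1}{15340}\right) + \frac{17626}{8881} = - \frac{1334}{3835} + \frac{17626}{8881} = \frac{55748456}{34058635}$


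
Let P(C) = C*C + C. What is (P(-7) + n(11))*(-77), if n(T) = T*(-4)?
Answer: 154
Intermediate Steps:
n(T) = -4*T
P(C) = C + C² (P(C) = C² + C = C + C²)
(P(-7) + n(11))*(-77) = (-7*(1 - 7) - 4*11)*(-77) = (-7*(-6) - 44)*(-77) = (42 - 44)*(-77) = -2*(-77) = 154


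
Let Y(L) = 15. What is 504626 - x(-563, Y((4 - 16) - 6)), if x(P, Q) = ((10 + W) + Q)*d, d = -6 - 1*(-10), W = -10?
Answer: 504566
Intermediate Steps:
d = 4 (d = -6 + 10 = 4)
x(P, Q) = 4*Q (x(P, Q) = ((10 - 10) + Q)*4 = (0 + Q)*4 = Q*4 = 4*Q)
504626 - x(-563, Y((4 - 16) - 6)) = 504626 - 4*15 = 504626 - 1*60 = 504626 - 60 = 504566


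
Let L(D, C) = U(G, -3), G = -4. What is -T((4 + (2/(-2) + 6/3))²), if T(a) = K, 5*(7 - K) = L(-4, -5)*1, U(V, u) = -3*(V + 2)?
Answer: -29/5 ≈ -5.8000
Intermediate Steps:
U(V, u) = -6 - 3*V (U(V, u) = -3*(2 + V) = -6 - 3*V)
L(D, C) = 6 (L(D, C) = -6 - 3*(-4) = -6 + 12 = 6)
K = 29/5 (K = 7 - 6/5 = 29/5 ≈ 5.8000)
T(a) = 29/5
-T((4 + (2/(-2) + 6/3))²) = -1*29/5 = -29/5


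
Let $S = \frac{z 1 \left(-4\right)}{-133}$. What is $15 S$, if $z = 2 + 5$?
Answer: $\frac{60}{19} \approx 3.1579$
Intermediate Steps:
$z = 7$
$S = \frac{4}{19}$ ($S = \frac{7 \cdot 1 \left(-4\right)}{-133} = 7 \left(-4\right) \left(- \frac{1}{133}\right) = \left(-28\right) \left(- \frac{1}{133}\right) = \frac{4}{19} \approx 0.21053$)
$15 S = 15 \cdot \frac{4}{19} = \frac{60}{19}$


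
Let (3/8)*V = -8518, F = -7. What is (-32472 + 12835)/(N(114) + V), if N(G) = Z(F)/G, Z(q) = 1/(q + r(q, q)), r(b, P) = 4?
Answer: 6715854/7768417 ≈ 0.86451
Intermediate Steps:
V = -68144/3 (V = (8/3)*(-8518) = -68144/3 ≈ -22715.)
Z(q) = 1/(4 + q) (Z(q) = 1/(q + 4) = 1/(4 + q))
N(G) = -1/(3*G) (N(G) = 1/((4 - 7)*G) = 1/((-3)*G) = -1/(3*G))
(-32472 + 12835)/(N(114) + V) = (-32472 + 12835)/(-⅓/114 - 68144/3) = -19637/(-⅓*1/114 - 68144/3) = -19637/(-1/342 - 68144/3) = -19637/(-7768417/342) = -19637*(-342/7768417) = 6715854/7768417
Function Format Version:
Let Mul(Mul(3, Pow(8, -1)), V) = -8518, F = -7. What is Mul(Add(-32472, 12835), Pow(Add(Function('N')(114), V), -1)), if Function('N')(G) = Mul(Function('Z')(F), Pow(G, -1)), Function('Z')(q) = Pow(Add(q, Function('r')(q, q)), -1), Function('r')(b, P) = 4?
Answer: Rational(6715854, 7768417) ≈ 0.86451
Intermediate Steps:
V = Rational(-68144, 3) (V = Mul(Rational(8, 3), -8518) = Rational(-68144, 3) ≈ -22715.)
Function('Z')(q) = Pow(Add(4, q), -1) (Function('Z')(q) = Pow(Add(q, 4), -1) = Pow(Add(4, q), -1))
Function('N')(G) = Mul(Rational(-1, 3), Pow(G, -1)) (Function('N')(G) = Mul(Pow(Add(4, -7), -1), Pow(G, -1)) = Mul(Pow(-3, -1), Pow(G, -1)) = Mul(Rational(-1, 3), Pow(G, -1)))
Mul(Add(-32472, 12835), Pow(Add(Function('N')(114), V), -1)) = Mul(Add(-32472, 12835), Pow(Add(Mul(Rational(-1, 3), Pow(114, -1)), Rational(-68144, 3)), -1)) = Mul(-19637, Pow(Add(Mul(Rational(-1, 3), Rational(1, 114)), Rational(-68144, 3)), -1)) = Mul(-19637, Pow(Add(Rational(-1, 342), Rational(-68144, 3)), -1)) = Mul(-19637, Pow(Rational(-7768417, 342), -1)) = Mul(-19637, Rational(-342, 7768417)) = Rational(6715854, 7768417)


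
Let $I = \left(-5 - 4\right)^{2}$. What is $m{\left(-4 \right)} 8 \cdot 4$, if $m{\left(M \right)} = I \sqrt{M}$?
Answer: $5184 i \approx 5184.0 i$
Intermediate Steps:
$I = 81$ ($I = \left(-9\right)^{2} = 81$)
$m{\left(M \right)} = 81 \sqrt{M}$
$m{\left(-4 \right)} 8 \cdot 4 = 81 \sqrt{-4} \cdot 8 \cdot 4 = 81 \cdot 2 i 8 \cdot 4 = 162 i 8 \cdot 4 = 1296 i 4 = 5184 i$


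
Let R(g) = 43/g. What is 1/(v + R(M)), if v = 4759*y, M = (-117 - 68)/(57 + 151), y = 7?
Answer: 185/6153961 ≈ 3.0062e-5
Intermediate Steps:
M = -185/208 ≈ -0.88942
v = 33313 (v = 4759*7 = 33313)
1/(v + R(M)) = 1/(33313 + 43/(-185/208)) = 1/(33313 + 43*(-208/185)) = 1/(33313 - 8944/185) = 1/(6153961/185) = 185/6153961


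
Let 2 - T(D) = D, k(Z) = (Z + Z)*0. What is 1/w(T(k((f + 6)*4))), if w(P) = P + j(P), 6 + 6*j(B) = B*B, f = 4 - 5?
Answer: 3/5 ≈ 0.60000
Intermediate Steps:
f = -1
j(B) = -1 + B**2/6 (j(B) = -1 + (B*B)/6 = -1 + B**2/6)
k(Z) = 0 (k(Z) = (2*Z)*0 = 0)
T(D) = 2 - D
w(P) = -1 + P + P**2/6 (w(P) = P + (-1 + P**2/6) = -1 + P + P**2/6)
1/w(T(k((f + 6)*4))) = 1/(-1 + (2 - 1*0) + (2 - 1*0)**2/6) = 1/(-1 + (2 + 0) + (2 + 0)**2/6) = 1/(-1 + 2 + (1/6)*2**2) = 1/(-1 + 2 + (1/6)*4) = 1/(-1 + 2 + 2/3) = 1/(5/3) = 3/5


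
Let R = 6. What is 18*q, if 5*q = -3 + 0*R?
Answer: -54/5 ≈ -10.800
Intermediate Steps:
q = -⅗ (q = (-3 + 0*6)/5 = (-3 + 0)/5 = (⅕)*(-3) = -⅗ ≈ -0.60000)
18*q = 18*(-⅗) = -54/5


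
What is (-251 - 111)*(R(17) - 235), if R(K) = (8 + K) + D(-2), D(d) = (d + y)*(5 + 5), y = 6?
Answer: 61540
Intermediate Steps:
D(d) = 60 + 10*d (D(d) = (d + 6)*(5 + 5) = (6 + d)*10 = 60 + 10*d)
R(K) = 48 + K (R(K) = (8 + K) + (60 + 10*(-2)) = (8 + K) + (60 - 20) = (8 + K) + 40 = 48 + K)
(-251 - 111)*(R(17) - 235) = (-251 - 111)*((48 + 17) - 235) = -362*(65 - 235) = -362*(-170) = 61540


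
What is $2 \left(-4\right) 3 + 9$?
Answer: $-15$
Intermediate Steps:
$2 \left(-4\right) 3 + 9 = \left(-8\right) 3 + 9 = -24 + 9 = -15$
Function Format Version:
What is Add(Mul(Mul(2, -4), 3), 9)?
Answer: -15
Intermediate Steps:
Add(Mul(Mul(2, -4), 3), 9) = Add(Mul(-8, 3), 9) = Add(-24, 9) = -15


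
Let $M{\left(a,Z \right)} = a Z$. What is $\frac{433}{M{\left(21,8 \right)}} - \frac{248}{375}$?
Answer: $\frac{40237}{21000} \approx 1.916$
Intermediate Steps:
$M{\left(a,Z \right)} = Z a$
$\frac{433}{M{\left(21,8 \right)}} - \frac{248}{375} = \frac{433}{8 \cdot 21} - \frac{248}{375} = \frac{433}{168} - \frac{248}{375} = \frac{40237}{21000}$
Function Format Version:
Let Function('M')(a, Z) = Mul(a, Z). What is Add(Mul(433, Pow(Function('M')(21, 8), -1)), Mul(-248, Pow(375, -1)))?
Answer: Rational(40237, 21000) ≈ 1.9160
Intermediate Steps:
Function('M')(a, Z) = Mul(Z, a)
Add(Mul(433, Pow(Function('M')(21, 8), -1)), Mul(-248, Pow(375, -1))) = Add(Mul(433, Pow(Mul(8, 21), -1)), Mul(-248, Pow(375, -1))) = Add(Mul(433, Pow(168, -1)), Mul(-248, Rational(1, 375))) = Add(Mul(433, Rational(1, 168)), Rational(-248, 375)) = Add(Rational(433, 168), Rational(-248, 375)) = Rational(40237, 21000)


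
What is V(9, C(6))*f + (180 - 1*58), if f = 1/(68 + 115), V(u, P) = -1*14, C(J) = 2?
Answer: 22312/183 ≈ 121.92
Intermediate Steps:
V(u, P) = -14
f = 1/183 ≈ 0.0054645
V(9, C(6))*f + (180 - 1*58) = -14*1/183 + (180 - 1*58) = -14/183 + (180 - 58) = -14/183 + 122 = 22312/183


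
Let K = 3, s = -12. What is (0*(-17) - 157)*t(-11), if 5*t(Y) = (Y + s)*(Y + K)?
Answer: -28888/5 ≈ -5777.6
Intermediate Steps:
t(Y) = (-12 + Y)*(3 + Y)/5 (t(Y) = ((Y - 12)*(Y + 3))/5 = ((-12 + Y)*(3 + Y))/5 = (-12 + Y)*(3 + Y)/5)
(0*(-17) - 157)*t(-11) = (0*(-17) - 157)*(-36/5 - 9/5*(-11) + (1/5)*(-11)**2) = (0 - 157)*(-36/5 + 99/5 + (1/5)*121) = -157*(-36/5 + 99/5 + 121/5) = -157*184/5 = -28888/5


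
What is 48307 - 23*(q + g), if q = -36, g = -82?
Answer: 51021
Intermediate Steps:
48307 - 23*(q + g) = 48307 - 23*(-36 - 82) = 48307 - 23*(-118) = 48307 + 2714 = 51021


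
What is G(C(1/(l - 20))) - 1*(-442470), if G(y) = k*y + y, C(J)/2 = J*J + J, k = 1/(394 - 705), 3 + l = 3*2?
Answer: 39768751210/89879 ≈ 4.4247e+5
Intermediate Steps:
l = 3 (l = -3 + 3*2 = -3 + 6 = 3)
k = -1/311 (k = 1/(-311) = -1/311 ≈ -0.0032154)
C(J) = 2*J + 2*J² (C(J) = 2*(J*J + J) = 2*(J² + J) = 2*(J + J²) = 2*J + 2*J²)
G(y) = 310*y/311 (G(y) = -y/311 + y = 310*y/311)
G(C(1/(l - 20))) - 1*(-442470) = 310*(2*(1 + 1/(3 - 20))/(3 - 20))/311 - 1*(-442470) = 310*(2*(1 + 1/(-17))/(-17))/311 + 442470 = 310*(2*(-1/17)*(1 - 1/17))/311 + 442470 = 310*(2*(-1/17)*(16/17))/311 + 442470 = (310/311)*(-32/289) + 442470 = -9920/89879 + 442470 = 39768751210/89879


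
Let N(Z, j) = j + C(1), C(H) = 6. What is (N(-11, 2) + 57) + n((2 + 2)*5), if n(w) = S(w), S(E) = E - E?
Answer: 65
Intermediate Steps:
S(E) = 0
n(w) = 0
N(Z, j) = 6 + j (N(Z, j) = j + 6 = 6 + j)
(N(-11, 2) + 57) + n((2 + 2)*5) = ((6 + 2) + 57) + 0 = (8 + 57) + 0 = 65 + 0 = 65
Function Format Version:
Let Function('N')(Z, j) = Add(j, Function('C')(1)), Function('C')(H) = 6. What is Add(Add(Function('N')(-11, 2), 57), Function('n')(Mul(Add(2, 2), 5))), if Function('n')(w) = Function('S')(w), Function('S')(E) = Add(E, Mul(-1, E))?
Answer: 65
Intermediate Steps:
Function('S')(E) = 0
Function('n')(w) = 0
Function('N')(Z, j) = Add(6, j) (Function('N')(Z, j) = Add(j, 6) = Add(6, j))
Add(Add(Function('N')(-11, 2), 57), Function('n')(Mul(Add(2, 2), 5))) = Add(Add(Add(6, 2), 57), 0) = Add(Add(8, 57), 0) = Add(65, 0) = 65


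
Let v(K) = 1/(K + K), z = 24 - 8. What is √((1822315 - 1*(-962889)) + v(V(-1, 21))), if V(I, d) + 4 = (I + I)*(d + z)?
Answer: √16945181097/78 ≈ 1668.9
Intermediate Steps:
z = 16
V(I, d) = -4 + 2*I*(16 + d) (V(I, d) = -4 + (I + I)*(d + 16) = -4 + (2*I)*(16 + d) = -4 + 2*I*(16 + d))
v(K) = 1/(2*K)
√((1822315 - 1*(-962889)) + v(V(-1, 21))) = √((1822315 - 1*(-962889)) + 1/(2*(-4 + 32*(-1) + 2*(-1)*21))) = √((1822315 + 962889) + 1/(2*(-4 - 32 - 42))) = √(2785204 + (½)/(-78)) = √(2785204 + (½)*(-1/78)) = √(2785204 - 1/156) = √(434491823/156) = √16945181097/78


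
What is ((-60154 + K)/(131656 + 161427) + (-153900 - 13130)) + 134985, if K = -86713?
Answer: -1341713086/41869 ≈ -32046.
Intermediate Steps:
((-60154 + K)/(131656 + 161427) + (-153900 - 13130)) + 134985 = ((-60154 - 86713)/(131656 + 161427) + (-153900 - 13130)) + 134985 = (-146867/293083 - 167030) + 134985 = (-146867*1/293083 - 167030) + 134985 = (-20981/41869 - 167030) + 134985 = -6993400051/41869 + 134985 = -1341713086/41869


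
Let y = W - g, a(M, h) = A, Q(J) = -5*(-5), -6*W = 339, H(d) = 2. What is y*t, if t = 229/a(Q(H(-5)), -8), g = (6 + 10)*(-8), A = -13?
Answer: -2519/2 ≈ -1259.5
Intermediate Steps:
W = -113/2 (W = -⅙*339 = -113/2 ≈ -56.500)
Q(J) = 25
g = -128 (g = 16*(-8) = -128)
a(M, h) = -13
t = -229/13 (t = 229/(-13) = 229*(-1/13) = -229/13 ≈ -17.615)
y = 143/2 (y = -113/2 - 1*(-128) = -113/2 + 128 = 143/2 ≈ 71.500)
y*t = (143/2)*(-229/13) = -2519/2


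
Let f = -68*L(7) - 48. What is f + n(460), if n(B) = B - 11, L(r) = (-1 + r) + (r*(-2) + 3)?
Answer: 741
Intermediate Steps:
L(r) = 2 - r (L(r) = (-1 + r) + (-2*r + 3) = (-1 + r) + (3 - 2*r) = 2 - r)
f = 292 (f = -68*(2 - 1*7) - 48 = -68*(2 - 7) - 48 = -68*(-5) - 48 = 340 - 48 = 292)
n(B) = -11 + B
f + n(460) = 292 + (-11 + 460) = 292 + 449 = 741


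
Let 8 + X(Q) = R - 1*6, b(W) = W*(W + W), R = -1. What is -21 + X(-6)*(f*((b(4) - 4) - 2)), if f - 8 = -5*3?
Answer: 2709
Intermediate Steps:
f = -7 (f = 8 - 5*3 = 8 - 15 = -7)
b(W) = 2*W² (b(W) = W*(2*W) = 2*W²)
X(Q) = -15 (X(Q) = -8 + (-1 - 1*6) = -8 + (-1 - 6) = -8 - 7 = -15)
-21 + X(-6)*(f*((b(4) - 4) - 2)) = -21 - (-105)*((2*4² - 4) - 2) = -21 - (-105)*((2*16 - 4) - 2) = -21 - (-105)*((32 - 4) - 2) = -21 - (-105)*(28 - 2) = -21 - (-105)*26 = -21 - 15*(-182) = -21 + 2730 = 2709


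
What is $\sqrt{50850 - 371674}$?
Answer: $2 i \sqrt{80206} \approx 566.41 i$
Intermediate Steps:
$\sqrt{50850 - 371674} = \sqrt{-320824} = 2 i \sqrt{80206}$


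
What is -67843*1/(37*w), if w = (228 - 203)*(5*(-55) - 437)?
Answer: 67843/658600 ≈ 0.10301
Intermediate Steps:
w = -17800 (w = 25*(-275 - 437) = 25*(-712) = -17800)
-67843*1/(37*w) = -67843/((-17800*37)) = -67843/(-658600) = -67843*(-1/658600) = 67843/658600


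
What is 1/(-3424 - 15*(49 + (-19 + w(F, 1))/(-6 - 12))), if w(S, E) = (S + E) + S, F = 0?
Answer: -1/4174 ≈ -0.00023958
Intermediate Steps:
w(S, E) = E + 2*S (w(S, E) = (E + S) + S = E + 2*S)
1/(-3424 - 15*(49 + (-19 + w(F, 1))/(-6 - 12))) = 1/(-3424 - 15*(49 + (-19 + (1 + 2*0))/(-6 - 12))) = 1/(-3424 - 15*(49 + (-19 + (1 + 0))/(-18))) = 1/(-3424 - 15*(49 + (-19 + 1)*(-1/18))) = 1/(-3424 - 15*(49 - 18*(-1/18))) = 1/(-3424 - 15*(49 + 1)) = 1/(-3424 - 15*50) = 1/(-3424 - 750) = 1/(-4174) = -1/4174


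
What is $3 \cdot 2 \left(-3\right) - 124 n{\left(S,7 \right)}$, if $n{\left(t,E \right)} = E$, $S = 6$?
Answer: $-886$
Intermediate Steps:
$3 \cdot 2 \left(-3\right) - 124 n{\left(S,7 \right)} = 3 \cdot 2 \left(-3\right) - 868 = 6 \left(-3\right) - 868 = -18 - 868 = -886$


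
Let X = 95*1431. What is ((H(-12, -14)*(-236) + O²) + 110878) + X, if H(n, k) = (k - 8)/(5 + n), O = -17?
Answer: 1724592/7 ≈ 2.4637e+5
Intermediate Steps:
H(n, k) = (-8 + k)/(5 + n)
X = 135945
((H(-12, -14)*(-236) + O²) + 110878) + X = ((((-8 - 14)/(5 - 12))*(-236) + (-17)²) + 110878) + 135945 = (((-22/(-7))*(-236) + 289) + 110878) + 135945 = ((-⅐*(-22)*(-236) + 289) + 110878) + 135945 = (((22/7)*(-236) + 289) + 110878) + 135945 = ((-5192/7 + 289) + 110878) + 135945 = (-3169/7 + 110878) + 135945 = 772977/7 + 135945 = 1724592/7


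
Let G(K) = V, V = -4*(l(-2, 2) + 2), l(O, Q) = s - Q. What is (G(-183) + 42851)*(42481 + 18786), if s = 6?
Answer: 2623881809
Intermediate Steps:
l(O, Q) = 6 - Q
V = -24 (V = -4*((6 - 1*2) + 2) = -4*((6 - 2) + 2) = -4*(4 + 2) = -4*6 = -24)
G(K) = -24
(G(-183) + 42851)*(42481 + 18786) = (-24 + 42851)*(42481 + 18786) = 42827*61267 = 2623881809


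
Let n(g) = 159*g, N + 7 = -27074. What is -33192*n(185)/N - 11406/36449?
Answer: 1318015016942/36558347 ≈ 36052.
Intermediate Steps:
N = -27081 (N = -7 - 27074 = -27081)
-33192*n(185)/N - 11406/36449 = -33192/((-27081/(159*185))) - 11406/36449 = -33192/((-27081/29415)) - 11406*1/36449 = -33192/((-27081*1/29415)) - 11406/36449 = -33192/(-9027/9805) - 11406/36449 = -33192*(-9805/9027) - 11406/36449 = 36160840/1003 - 11406/36449 = 1318015016942/36558347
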